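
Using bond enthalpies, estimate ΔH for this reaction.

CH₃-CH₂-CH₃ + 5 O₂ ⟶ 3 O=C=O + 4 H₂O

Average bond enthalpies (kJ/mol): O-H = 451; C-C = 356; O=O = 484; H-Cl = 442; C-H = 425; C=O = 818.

ΔH ≈ −1984 kJ

Bonds broken (reactants):
  C-C: 2 × 356 = 712
  C-H: 8 × 425 = 3400
  O=O: 5 × 484 = 2420
  Σ(broken) = 6532 kJ
Bonds formed (products):
  C=O: 6 × 818 = 4908
  O-H: 8 × 451 = 3608
  Σ(formed) = 8516 kJ
ΔH = Σ(broken) − Σ(formed) = 6532 − 8516 = −1984 kJ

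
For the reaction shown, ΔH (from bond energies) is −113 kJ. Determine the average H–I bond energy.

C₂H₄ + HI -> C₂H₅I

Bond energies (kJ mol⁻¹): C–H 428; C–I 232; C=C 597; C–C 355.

Let D be the H–I bond energy.
Σ(broken) = 4×428 + 1×597 + 1×D = 2309 + D
Σ(formed) = 1×355 + 5×428 + 1×232 = 2727
ΔH = Σ(broken) − Σ(formed) = (2309 + D) − (2727) = −418 + D
Setting this equal to −113 kJ gives D = 305 kJ/mol.

D(H–I) ≈ 305 kJ/mol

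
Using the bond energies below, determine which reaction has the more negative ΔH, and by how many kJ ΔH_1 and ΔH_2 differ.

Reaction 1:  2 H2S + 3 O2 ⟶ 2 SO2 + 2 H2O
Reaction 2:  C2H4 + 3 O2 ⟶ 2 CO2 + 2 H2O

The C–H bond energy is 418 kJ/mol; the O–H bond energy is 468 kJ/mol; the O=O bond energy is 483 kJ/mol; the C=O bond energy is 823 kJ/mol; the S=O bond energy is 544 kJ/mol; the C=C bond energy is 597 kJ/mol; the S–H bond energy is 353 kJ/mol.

Reaction 1:
  Bonds broken (reactants):
    O=O: 3 × 483 = 1449
    S–H: 4 × 353 = 1412
    Σ(broken) = 2861 kJ
  Bonds formed (products):
    O–H: 4 × 468 = 1872
    S=O: 4 × 544 = 2176
    Σ(formed) = 4048 kJ
  ΔH_1 = 2861 − 4048 = −1187 kJ
Reaction 2:
  Bonds broken (reactants):
    C–H: 4 × 418 = 1672
    C=C: 1 × 597 = 597
    O=O: 3 × 483 = 1449
    Σ(broken) = 3718 kJ
  Bonds formed (products):
    C=O: 4 × 823 = 3292
    O–H: 4 × 468 = 1872
    Σ(formed) = 5164 kJ
  ΔH_2 = 3718 − 5164 = −1446 kJ
ΔH_1 − ΔH_2 = +259 kJ, so reaction 2 has the more negative ΔH; |ΔH_1 − ΔH_2| = 259 kJ.

Reaction 2, by 259 kJ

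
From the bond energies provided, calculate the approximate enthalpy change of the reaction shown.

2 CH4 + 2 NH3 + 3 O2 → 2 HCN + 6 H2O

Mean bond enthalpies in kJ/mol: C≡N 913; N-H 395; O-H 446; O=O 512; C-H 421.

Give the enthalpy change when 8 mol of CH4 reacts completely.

ΔH = −2984 kJ

Bonds broken (reactants):
  C-H: 8 × 421 = 3368
  N-H: 6 × 395 = 2370
  O=O: 3 × 512 = 1536
  Σ(broken) = 7274 kJ
Bonds formed (products):
  C≡N: 2 × 913 = 1826
  C-H: 2 × 421 = 842
  O-H: 12 × 446 = 5352
  Σ(formed) = 8020 kJ
ΔH = Σ(broken) − Σ(formed) = 7274 − 8020 = −746 kJ
For 4× the reaction as written: 4 × (−746) = −2984 kJ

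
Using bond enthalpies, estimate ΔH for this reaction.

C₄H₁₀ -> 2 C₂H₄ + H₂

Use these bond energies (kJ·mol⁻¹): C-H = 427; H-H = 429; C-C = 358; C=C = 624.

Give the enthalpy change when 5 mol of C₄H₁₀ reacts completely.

Bonds broken (reactants):
  C-C: 3 × 358 = 1074
  C-H: 10 × 427 = 4270
  Σ(broken) = 5344 kJ
Bonds formed (products):
  C-H: 8 × 427 = 3416
  C=C: 2 × 624 = 1248
  H-H: 1 × 429 = 429
  Σ(formed) = 5093 kJ
ΔH = Σ(broken) − Σ(formed) = 5344 − 5093 = +251 kJ
For 5× the reaction as written: 5 × (+251) = +1255 kJ

ΔH = +1255 kJ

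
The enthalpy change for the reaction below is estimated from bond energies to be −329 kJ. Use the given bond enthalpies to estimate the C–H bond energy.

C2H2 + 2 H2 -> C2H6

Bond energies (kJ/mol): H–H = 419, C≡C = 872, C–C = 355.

D(C–H) ≈ 421 kJ/mol

Let D be the C–H bond energy.
Σ(broken) = 1×872 + 2×D + 2×419 = 1710 + 2D
Σ(formed) = 1×355 + 6×D = 355 + 6D
ΔH = Σ(broken) − Σ(formed) = (1710 + 2D) − (355 + 6D) = +1355 − 4D
Setting this equal to −329 kJ gives 4D = 1684, so D = 421 kJ/mol.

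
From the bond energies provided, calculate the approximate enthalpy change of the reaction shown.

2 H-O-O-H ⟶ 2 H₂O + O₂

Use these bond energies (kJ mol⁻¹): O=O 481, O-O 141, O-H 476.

ΔH ≈ −199 kJ

Bonds broken (reactants):
  O-H: 4 × 476 = 1904
  O-O: 2 × 141 = 282
  Σ(broken) = 2186 kJ
Bonds formed (products):
  O-H: 4 × 476 = 1904
  O=O: 1 × 481 = 481
  Σ(formed) = 2385 kJ
ΔH = Σ(broken) − Σ(formed) = 2186 − 2385 = −199 kJ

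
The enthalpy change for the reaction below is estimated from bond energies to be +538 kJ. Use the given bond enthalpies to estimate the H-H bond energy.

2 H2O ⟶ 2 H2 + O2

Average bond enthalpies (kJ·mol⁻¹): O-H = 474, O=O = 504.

Let D be the H-H bond energy.
Σ(broken) = 4×474 = 1896
Σ(formed) = 2×D + 1×504 = 504 + 2D
ΔH = Σ(broken) − Σ(formed) = (1896) − (504 + 2D) = +1392 − 2D
Setting this equal to +538 kJ gives 2D = 854, so D = 427 kJ/mol.

D(H-H) ≈ 427 kJ/mol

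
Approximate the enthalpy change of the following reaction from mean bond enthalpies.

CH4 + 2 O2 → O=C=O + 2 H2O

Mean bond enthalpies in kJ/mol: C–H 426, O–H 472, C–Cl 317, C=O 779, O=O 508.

ΔH ≈ −726 kJ

Bonds broken (reactants):
  C–H: 4 × 426 = 1704
  O=O: 2 × 508 = 1016
  Σ(broken) = 2720 kJ
Bonds formed (products):
  C=O: 2 × 779 = 1558
  O–H: 4 × 472 = 1888
  Σ(formed) = 3446 kJ
ΔH = Σ(broken) − Σ(formed) = 2720 − 3446 = −726 kJ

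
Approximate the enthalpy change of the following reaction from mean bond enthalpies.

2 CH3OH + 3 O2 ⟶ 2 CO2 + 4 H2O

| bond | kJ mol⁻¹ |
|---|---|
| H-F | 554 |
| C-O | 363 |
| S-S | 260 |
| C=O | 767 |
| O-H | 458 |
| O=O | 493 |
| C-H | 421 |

Bonds broken (reactants):
  C-H: 6 × 421 = 2526
  C-O: 2 × 363 = 726
  O-H: 2 × 458 = 916
  O=O: 3 × 493 = 1479
  Σ(broken) = 5647 kJ
Bonds formed (products):
  C=O: 4 × 767 = 3068
  O-H: 8 × 458 = 3664
  Σ(formed) = 6732 kJ
ΔH = Σ(broken) − Σ(formed) = 5647 − 6732 = −1085 kJ

ΔH ≈ −1085 kJ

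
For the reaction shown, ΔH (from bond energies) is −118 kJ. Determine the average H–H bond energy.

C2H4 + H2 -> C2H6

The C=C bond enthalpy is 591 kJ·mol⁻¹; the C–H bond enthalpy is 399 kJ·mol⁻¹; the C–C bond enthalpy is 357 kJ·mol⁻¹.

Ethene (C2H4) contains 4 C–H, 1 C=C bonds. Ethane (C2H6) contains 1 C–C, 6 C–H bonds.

D(H–H) ≈ 446 kJ/mol

Let D be the H–H bond energy.
Σ(broken) = 4×399 + 1×591 + 1×D = 2187 + D
Σ(formed) = 1×357 + 6×399 = 2751
ΔH = Σ(broken) − Σ(formed) = (2187 + D) − (2751) = −564 + D
Setting this equal to −118 kJ gives D = 446 kJ/mol.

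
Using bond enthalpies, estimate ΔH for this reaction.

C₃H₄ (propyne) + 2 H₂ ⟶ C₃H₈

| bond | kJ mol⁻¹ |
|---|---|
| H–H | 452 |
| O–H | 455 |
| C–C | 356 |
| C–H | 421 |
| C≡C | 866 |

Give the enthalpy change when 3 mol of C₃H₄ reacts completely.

ΔH = −810 kJ

Bonds broken (reactants):
  C≡C: 1 × 866 = 866
  C–C: 1 × 356 = 356
  C–H: 4 × 421 = 1684
  H–H: 2 × 452 = 904
  Σ(broken) = 3810 kJ
Bonds formed (products):
  C–C: 2 × 356 = 712
  C–H: 8 × 421 = 3368
  Σ(formed) = 4080 kJ
ΔH = Σ(broken) − Σ(formed) = 3810 − 4080 = −270 kJ
For 3× the reaction as written: 3 × (−270) = −810 kJ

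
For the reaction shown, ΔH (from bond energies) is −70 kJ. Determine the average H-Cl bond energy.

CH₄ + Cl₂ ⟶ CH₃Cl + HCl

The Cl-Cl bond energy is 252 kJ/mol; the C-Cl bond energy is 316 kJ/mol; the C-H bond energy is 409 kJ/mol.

Let D be the H-Cl bond energy.
Σ(broken) = 4×409 + 1×252 = 1888
Σ(formed) = 1×316 + 3×409 + 1×D = 1543 + D
ΔH = Σ(broken) − Σ(formed) = (1888) − (1543 + D) = +345 − D
Setting this equal to −70 kJ gives D = 415 kJ/mol.

D(H-Cl) ≈ 415 kJ/mol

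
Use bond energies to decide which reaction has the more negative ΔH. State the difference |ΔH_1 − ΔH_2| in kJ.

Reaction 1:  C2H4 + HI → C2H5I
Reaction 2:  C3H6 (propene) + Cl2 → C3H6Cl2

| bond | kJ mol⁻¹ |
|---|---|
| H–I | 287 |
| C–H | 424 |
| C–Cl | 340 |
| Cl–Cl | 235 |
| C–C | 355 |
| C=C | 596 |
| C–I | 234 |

Reaction 2, by 74 kJ

Reaction 1:
  Bonds broken (reactants):
    C–H: 4 × 424 = 1696
    C=C: 1 × 596 = 596
    H–I: 1 × 287 = 287
    Σ(broken) = 2579 kJ
  Bonds formed (products):
    C–C: 1 × 355 = 355
    C–H: 5 × 424 = 2120
    C–I: 1 × 234 = 234
    Σ(formed) = 2709 kJ
  ΔH_1 = 2579 − 2709 = −130 kJ
Reaction 2:
  Bonds broken (reactants):
    C–C: 1 × 355 = 355
    C–H: 6 × 424 = 2544
    C=C: 1 × 596 = 596
    Cl–Cl: 1 × 235 = 235
    Σ(broken) = 3730 kJ
  Bonds formed (products):
    C–C: 2 × 355 = 710
    C–Cl: 2 × 340 = 680
    C–H: 6 × 424 = 2544
    Σ(formed) = 3934 kJ
  ΔH_2 = 3730 − 3934 = −204 kJ
ΔH_1 − ΔH_2 = +74 kJ, so reaction 2 has the more negative ΔH; |ΔH_1 − ΔH_2| = 74 kJ.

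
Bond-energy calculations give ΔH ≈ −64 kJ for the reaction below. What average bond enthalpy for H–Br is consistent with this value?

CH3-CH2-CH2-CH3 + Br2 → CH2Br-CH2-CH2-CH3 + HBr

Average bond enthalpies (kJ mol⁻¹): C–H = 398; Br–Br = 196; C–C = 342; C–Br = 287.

D(H–Br) ≈ 371 kJ/mol

Let D be the H–Br bond energy.
Σ(broken) = 1×196 + 3×342 + 10×398 = 5202
Σ(formed) = 1×287 + 3×342 + 9×398 + 1×D = 4895 + D
ΔH = Σ(broken) − Σ(formed) = (5202) − (4895 + D) = +307 − D
Setting this equal to −64 kJ gives D = 371 kJ/mol.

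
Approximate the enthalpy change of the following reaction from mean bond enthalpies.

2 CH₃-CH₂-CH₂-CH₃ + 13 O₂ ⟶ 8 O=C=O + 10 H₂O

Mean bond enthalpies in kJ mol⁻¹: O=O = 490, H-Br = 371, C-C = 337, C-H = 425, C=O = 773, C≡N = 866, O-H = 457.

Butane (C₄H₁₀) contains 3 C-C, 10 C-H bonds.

ΔH ≈ −4616 kJ

Bonds broken (reactants):
  C-C: 6 × 337 = 2022
  C-H: 20 × 425 = 8500
  O=O: 13 × 490 = 6370
  Σ(broken) = 16892 kJ
Bonds formed (products):
  C=O: 16 × 773 = 12368
  O-H: 20 × 457 = 9140
  Σ(formed) = 21508 kJ
ΔH = Σ(broken) − Σ(formed) = 16892 − 21508 = −4616 kJ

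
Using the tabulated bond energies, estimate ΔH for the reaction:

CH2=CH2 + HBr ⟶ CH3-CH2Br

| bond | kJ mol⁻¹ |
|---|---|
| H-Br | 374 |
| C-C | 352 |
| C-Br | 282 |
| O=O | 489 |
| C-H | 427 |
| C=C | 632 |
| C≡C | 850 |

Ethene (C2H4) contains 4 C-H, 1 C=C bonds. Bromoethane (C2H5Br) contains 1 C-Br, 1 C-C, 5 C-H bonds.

Bonds broken (reactants):
  C-H: 4 × 427 = 1708
  C=C: 1 × 632 = 632
  H-Br: 1 × 374 = 374
  Σ(broken) = 2714 kJ
Bonds formed (products):
  C-Br: 1 × 282 = 282
  C-C: 1 × 352 = 352
  C-H: 5 × 427 = 2135
  Σ(formed) = 2769 kJ
ΔH = Σ(broken) − Σ(formed) = 2714 − 2769 = −55 kJ

ΔH ≈ −55 kJ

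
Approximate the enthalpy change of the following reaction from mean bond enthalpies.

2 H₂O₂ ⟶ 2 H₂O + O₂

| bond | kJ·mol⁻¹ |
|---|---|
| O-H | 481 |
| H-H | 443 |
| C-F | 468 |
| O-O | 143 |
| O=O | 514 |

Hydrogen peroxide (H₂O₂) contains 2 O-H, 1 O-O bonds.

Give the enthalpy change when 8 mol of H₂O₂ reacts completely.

ΔH = −912 kJ

Bonds broken (reactants):
  O-H: 4 × 481 = 1924
  O-O: 2 × 143 = 286
  Σ(broken) = 2210 kJ
Bonds formed (products):
  O-H: 4 × 481 = 1924
  O=O: 1 × 514 = 514
  Σ(formed) = 2438 kJ
ΔH = Σ(broken) − Σ(formed) = 2210 − 2438 = −228 kJ
For 4× the reaction as written: 4 × (−228) = −912 kJ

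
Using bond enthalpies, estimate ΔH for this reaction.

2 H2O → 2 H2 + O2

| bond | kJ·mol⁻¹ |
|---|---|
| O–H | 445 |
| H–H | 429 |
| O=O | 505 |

ΔH ≈ +417 kJ

Bonds broken (reactants):
  O–H: 4 × 445 = 1780
  Σ(broken) = 1780 kJ
Bonds formed (products):
  H–H: 2 × 429 = 858
  O=O: 1 × 505 = 505
  Σ(formed) = 1363 kJ
ΔH = Σ(broken) − Σ(formed) = 1780 − 1363 = +417 kJ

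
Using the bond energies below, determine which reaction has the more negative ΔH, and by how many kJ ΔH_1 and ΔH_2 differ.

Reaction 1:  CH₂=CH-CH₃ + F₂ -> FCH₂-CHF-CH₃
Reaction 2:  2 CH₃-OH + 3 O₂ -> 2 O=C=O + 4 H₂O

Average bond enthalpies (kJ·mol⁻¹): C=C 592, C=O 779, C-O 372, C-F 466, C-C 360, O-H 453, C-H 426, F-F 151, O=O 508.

Reaction 1:
  Bonds broken (reactants):
    C-C: 1 × 360 = 360
    C-H: 6 × 426 = 2556
    C=C: 1 × 592 = 592
    F-F: 1 × 151 = 151
    Σ(broken) = 3659 kJ
  Bonds formed (products):
    C-C: 2 × 360 = 720
    C-F: 2 × 466 = 932
    C-H: 6 × 426 = 2556
    Σ(formed) = 4208 kJ
  ΔH_1 = 3659 − 4208 = −549 kJ
Reaction 2:
  Bonds broken (reactants):
    C-H: 6 × 426 = 2556
    C-O: 2 × 372 = 744
    O-H: 2 × 453 = 906
    O=O: 3 × 508 = 1524
    Σ(broken) = 5730 kJ
  Bonds formed (products):
    C=O: 4 × 779 = 3116
    O-H: 8 × 453 = 3624
    Σ(formed) = 6740 kJ
  ΔH_2 = 5730 − 6740 = −1010 kJ
ΔH_1 − ΔH_2 = +461 kJ, so reaction 2 has the more negative ΔH; |ΔH_1 − ΔH_2| = 461 kJ.

Reaction 2, by 461 kJ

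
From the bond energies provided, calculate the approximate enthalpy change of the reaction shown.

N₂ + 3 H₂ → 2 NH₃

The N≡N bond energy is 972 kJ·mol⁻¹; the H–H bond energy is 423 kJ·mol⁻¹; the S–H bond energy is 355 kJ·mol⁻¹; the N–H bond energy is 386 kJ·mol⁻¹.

Bonds broken (reactants):
  H–H: 3 × 423 = 1269
  N≡N: 1 × 972 = 972
  Σ(broken) = 2241 kJ
Bonds formed (products):
  N–H: 6 × 386 = 2316
  Σ(formed) = 2316 kJ
ΔH = Σ(broken) − Σ(formed) = 2241 − 2316 = −75 kJ

ΔH ≈ −75 kJ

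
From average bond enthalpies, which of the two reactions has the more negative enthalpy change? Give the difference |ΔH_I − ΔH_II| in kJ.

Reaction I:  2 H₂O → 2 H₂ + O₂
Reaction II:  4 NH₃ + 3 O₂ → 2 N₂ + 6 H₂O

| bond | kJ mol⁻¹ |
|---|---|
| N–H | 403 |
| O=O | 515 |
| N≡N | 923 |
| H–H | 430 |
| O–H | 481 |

Reaction II, by 1786 kJ

Reaction I:
  Bonds broken (reactants):
    O–H: 4 × 481 = 1924
    Σ(broken) = 1924 kJ
  Bonds formed (products):
    H–H: 2 × 430 = 860
    O=O: 1 × 515 = 515
    Σ(formed) = 1375 kJ
  ΔH_I = 1924 − 1375 = +549 kJ
Reaction II:
  Bonds broken (reactants):
    N–H: 12 × 403 = 4836
    O=O: 3 × 515 = 1545
    Σ(broken) = 6381 kJ
  Bonds formed (products):
    N≡N: 2 × 923 = 1846
    O–H: 12 × 481 = 5772
    Σ(formed) = 7618 kJ
  ΔH_II = 6381 − 7618 = −1237 kJ
ΔH_I − ΔH_II = +1786 kJ, so reaction II has the more negative ΔH; |ΔH_I − ΔH_II| = 1786 kJ.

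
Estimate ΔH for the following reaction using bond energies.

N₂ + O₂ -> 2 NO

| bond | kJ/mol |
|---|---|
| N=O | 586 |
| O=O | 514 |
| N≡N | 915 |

ΔH ≈ +257 kJ

Bonds broken (reactants):
  N≡N: 1 × 915 = 915
  O=O: 1 × 514 = 514
  Σ(broken) = 1429 kJ
Bonds formed (products):
  N=O: 2 × 586 = 1172
  Σ(formed) = 1172 kJ
ΔH = Σ(broken) − Σ(formed) = 1429 − 1172 = +257 kJ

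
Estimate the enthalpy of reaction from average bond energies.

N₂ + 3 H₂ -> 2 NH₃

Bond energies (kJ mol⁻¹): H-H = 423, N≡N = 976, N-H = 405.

Bonds broken (reactants):
  H-H: 3 × 423 = 1269
  N≡N: 1 × 976 = 976
  Σ(broken) = 2245 kJ
Bonds formed (products):
  N-H: 6 × 405 = 2430
  Σ(formed) = 2430 kJ
ΔH = Σ(broken) − Σ(formed) = 2245 − 2430 = −185 kJ

ΔH ≈ −185 kJ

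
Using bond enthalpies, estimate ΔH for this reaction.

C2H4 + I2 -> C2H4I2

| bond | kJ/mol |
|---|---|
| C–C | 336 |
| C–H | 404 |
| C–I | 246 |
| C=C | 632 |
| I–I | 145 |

ΔH ≈ −51 kJ

Bonds broken (reactants):
  C–H: 4 × 404 = 1616
  C=C: 1 × 632 = 632
  I–I: 1 × 145 = 145
  Σ(broken) = 2393 kJ
Bonds formed (products):
  C–C: 1 × 336 = 336
  C–H: 4 × 404 = 1616
  C–I: 2 × 246 = 492
  Σ(formed) = 2444 kJ
ΔH = Σ(broken) − Σ(formed) = 2393 − 2444 = −51 kJ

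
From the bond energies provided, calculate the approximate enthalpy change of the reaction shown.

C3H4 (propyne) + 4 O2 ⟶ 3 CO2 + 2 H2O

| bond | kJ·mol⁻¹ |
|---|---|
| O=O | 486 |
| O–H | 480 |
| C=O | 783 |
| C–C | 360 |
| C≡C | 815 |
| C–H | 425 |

ΔH ≈ −1799 kJ

Bonds broken (reactants):
  C≡C: 1 × 815 = 815
  C–C: 1 × 360 = 360
  C–H: 4 × 425 = 1700
  O=O: 4 × 486 = 1944
  Σ(broken) = 4819 kJ
Bonds formed (products):
  C=O: 6 × 783 = 4698
  O–H: 4 × 480 = 1920
  Σ(formed) = 6618 kJ
ΔH = Σ(broken) − Σ(formed) = 4819 − 6618 = −1799 kJ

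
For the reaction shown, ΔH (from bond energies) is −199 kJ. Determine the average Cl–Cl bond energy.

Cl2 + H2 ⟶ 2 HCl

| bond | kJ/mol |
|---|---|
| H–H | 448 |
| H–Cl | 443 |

D(Cl–Cl) ≈ 239 kJ/mol

Let D be the Cl–Cl bond energy.
Σ(broken) = 1×D + 1×448 = 448 + D
Σ(formed) = 2×443 = 886
ΔH = Σ(broken) − Σ(formed) = (448 + D) − (886) = −438 + D
Setting this equal to −199 kJ gives D = 239 kJ/mol.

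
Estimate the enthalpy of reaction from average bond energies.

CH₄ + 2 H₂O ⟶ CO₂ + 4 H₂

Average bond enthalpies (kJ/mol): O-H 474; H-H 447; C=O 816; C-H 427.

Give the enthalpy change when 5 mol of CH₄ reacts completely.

Bonds broken (reactants):
  C-H: 4 × 427 = 1708
  O-H: 4 × 474 = 1896
  Σ(broken) = 3604 kJ
Bonds formed (products):
  C=O: 2 × 816 = 1632
  H-H: 4 × 447 = 1788
  Σ(formed) = 3420 kJ
ΔH = Σ(broken) − Σ(formed) = 3604 − 3420 = +184 kJ
For 5× the reaction as written: 5 × (+184) = +920 kJ

ΔH = +920 kJ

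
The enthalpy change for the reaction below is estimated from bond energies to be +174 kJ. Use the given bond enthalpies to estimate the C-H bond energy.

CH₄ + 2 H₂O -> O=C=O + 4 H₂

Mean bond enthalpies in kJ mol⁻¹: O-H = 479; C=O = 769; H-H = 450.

D(C-H) ≈ 399 kJ/mol

Let D be the C-H bond energy.
Σ(broken) = 4×D + 4×479 = 1916 + 4D
Σ(formed) = 2×769 + 4×450 = 3338
ΔH = Σ(broken) − Σ(formed) = (1916 + 4D) − (3338) = −1422 + 4D
Setting this equal to +174 kJ gives 4D = 1596, so D = 399 kJ/mol.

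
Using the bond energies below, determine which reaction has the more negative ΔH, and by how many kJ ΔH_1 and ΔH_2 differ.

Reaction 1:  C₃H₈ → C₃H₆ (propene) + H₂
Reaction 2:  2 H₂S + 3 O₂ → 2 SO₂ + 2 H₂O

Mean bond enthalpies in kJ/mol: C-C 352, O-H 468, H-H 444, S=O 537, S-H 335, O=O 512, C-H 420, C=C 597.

Reaction 1:
  Bonds broken (reactants):
    C-C: 2 × 352 = 704
    C-H: 8 × 420 = 3360
    Σ(broken) = 4064 kJ
  Bonds formed (products):
    C-C: 1 × 352 = 352
    C-H: 6 × 420 = 2520
    C=C: 1 × 597 = 597
    H-H: 1 × 444 = 444
    Σ(formed) = 3913 kJ
  ΔH_1 = 4064 − 3913 = +151 kJ
Reaction 2:
  Bonds broken (reactants):
    O=O: 3 × 512 = 1536
    S-H: 4 × 335 = 1340
    Σ(broken) = 2876 kJ
  Bonds formed (products):
    O-H: 4 × 468 = 1872
    S=O: 4 × 537 = 2148
    Σ(formed) = 4020 kJ
  ΔH_2 = 2876 − 4020 = −1144 kJ
ΔH_1 − ΔH_2 = +1295 kJ, so reaction 2 has the more negative ΔH; |ΔH_1 − ΔH_2| = 1295 kJ.

Reaction 2, by 1295 kJ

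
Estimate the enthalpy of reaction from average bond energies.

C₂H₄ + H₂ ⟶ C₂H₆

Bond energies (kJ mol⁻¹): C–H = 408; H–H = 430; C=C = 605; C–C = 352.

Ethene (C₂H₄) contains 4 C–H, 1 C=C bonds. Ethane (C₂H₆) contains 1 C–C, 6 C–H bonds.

Bonds broken (reactants):
  C–H: 4 × 408 = 1632
  C=C: 1 × 605 = 605
  H–H: 1 × 430 = 430
  Σ(broken) = 2667 kJ
Bonds formed (products):
  C–C: 1 × 352 = 352
  C–H: 6 × 408 = 2448
  Σ(formed) = 2800 kJ
ΔH = Σ(broken) − Σ(formed) = 2667 − 2800 = −133 kJ

ΔH ≈ −133 kJ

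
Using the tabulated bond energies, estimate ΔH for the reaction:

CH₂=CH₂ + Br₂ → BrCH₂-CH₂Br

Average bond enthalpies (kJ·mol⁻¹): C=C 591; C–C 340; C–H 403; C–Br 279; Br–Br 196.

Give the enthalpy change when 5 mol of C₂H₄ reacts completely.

ΔH = −555 kJ

Bonds broken (reactants):
  Br–Br: 1 × 196 = 196
  C–H: 4 × 403 = 1612
  C=C: 1 × 591 = 591
  Σ(broken) = 2399 kJ
Bonds formed (products):
  C–Br: 2 × 279 = 558
  C–C: 1 × 340 = 340
  C–H: 4 × 403 = 1612
  Σ(formed) = 2510 kJ
ΔH = Σ(broken) − Σ(formed) = 2399 − 2510 = −111 kJ
For 5× the reaction as written: 5 × (−111) = −555 kJ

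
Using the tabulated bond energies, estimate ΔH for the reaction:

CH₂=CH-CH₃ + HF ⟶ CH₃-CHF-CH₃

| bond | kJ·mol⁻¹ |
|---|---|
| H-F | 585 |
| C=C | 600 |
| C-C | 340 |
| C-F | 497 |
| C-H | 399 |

ΔH ≈ −51 kJ

Bonds broken (reactants):
  C-C: 1 × 340 = 340
  C-H: 6 × 399 = 2394
  C=C: 1 × 600 = 600
  H-F: 1 × 585 = 585
  Σ(broken) = 3919 kJ
Bonds formed (products):
  C-C: 2 × 340 = 680
  C-F: 1 × 497 = 497
  C-H: 7 × 399 = 2793
  Σ(formed) = 3970 kJ
ΔH = Σ(broken) − Σ(formed) = 3919 − 3970 = −51 kJ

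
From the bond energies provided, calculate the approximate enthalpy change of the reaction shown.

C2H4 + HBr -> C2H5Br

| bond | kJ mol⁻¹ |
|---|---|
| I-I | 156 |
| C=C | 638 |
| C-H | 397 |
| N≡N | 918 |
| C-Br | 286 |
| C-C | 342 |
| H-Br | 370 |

ΔH ≈ −17 kJ

Bonds broken (reactants):
  C-H: 4 × 397 = 1588
  C=C: 1 × 638 = 638
  H-Br: 1 × 370 = 370
  Σ(broken) = 2596 kJ
Bonds formed (products):
  C-Br: 1 × 286 = 286
  C-C: 1 × 342 = 342
  C-H: 5 × 397 = 1985
  Σ(formed) = 2613 kJ
ΔH = Σ(broken) − Σ(formed) = 2596 − 2613 = −17 kJ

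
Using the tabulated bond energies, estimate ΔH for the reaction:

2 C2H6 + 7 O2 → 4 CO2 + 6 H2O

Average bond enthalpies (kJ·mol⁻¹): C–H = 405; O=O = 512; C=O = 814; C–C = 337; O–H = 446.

Bonds broken (reactants):
  C–C: 2 × 337 = 674
  C–H: 12 × 405 = 4860
  O=O: 7 × 512 = 3584
  Σ(broken) = 9118 kJ
Bonds formed (products):
  C=O: 8 × 814 = 6512
  O–H: 12 × 446 = 5352
  Σ(formed) = 11864 kJ
ΔH = Σ(broken) − Σ(formed) = 9118 − 11864 = −2746 kJ

ΔH ≈ −2746 kJ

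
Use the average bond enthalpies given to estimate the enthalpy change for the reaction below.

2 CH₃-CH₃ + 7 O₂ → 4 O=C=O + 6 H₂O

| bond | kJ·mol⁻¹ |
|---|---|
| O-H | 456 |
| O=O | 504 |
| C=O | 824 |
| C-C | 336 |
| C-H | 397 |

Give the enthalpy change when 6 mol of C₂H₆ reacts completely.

Bonds broken (reactants):
  C-C: 2 × 336 = 672
  C-H: 12 × 397 = 4764
  O=O: 7 × 504 = 3528
  Σ(broken) = 8964 kJ
Bonds formed (products):
  C=O: 8 × 824 = 6592
  O-H: 12 × 456 = 5472
  Σ(formed) = 12064 kJ
ΔH = Σ(broken) − Σ(formed) = 8964 − 12064 = −3100 kJ
For 3× the reaction as written: 3 × (−3100) = −9300 kJ

ΔH = −9300 kJ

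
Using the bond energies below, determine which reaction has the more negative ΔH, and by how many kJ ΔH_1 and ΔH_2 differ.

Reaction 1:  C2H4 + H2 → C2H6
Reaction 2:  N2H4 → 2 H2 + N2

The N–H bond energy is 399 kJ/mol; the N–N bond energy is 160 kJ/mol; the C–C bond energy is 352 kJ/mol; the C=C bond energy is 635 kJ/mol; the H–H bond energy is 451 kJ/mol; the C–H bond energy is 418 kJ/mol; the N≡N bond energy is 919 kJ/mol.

Reaction 1:
  Bonds broken (reactants):
    C–H: 4 × 418 = 1672
    C=C: 1 × 635 = 635
    H–H: 1 × 451 = 451
    Σ(broken) = 2758 kJ
  Bonds formed (products):
    C–C: 1 × 352 = 352
    C–H: 6 × 418 = 2508
    Σ(formed) = 2860 kJ
  ΔH_1 = 2758 − 2860 = −102 kJ
Reaction 2:
  Bonds broken (reactants):
    N–H: 4 × 399 = 1596
    N–N: 1 × 160 = 160
    Σ(broken) = 1756 kJ
  Bonds formed (products):
    H–H: 2 × 451 = 902
    N≡N: 1 × 919 = 919
    Σ(formed) = 1821 kJ
  ΔH_2 = 1756 − 1821 = −65 kJ
ΔH_1 − ΔH_2 = −37 kJ, so reaction 1 has the more negative ΔH; |ΔH_1 − ΔH_2| = 37 kJ.

Reaction 1, by 37 kJ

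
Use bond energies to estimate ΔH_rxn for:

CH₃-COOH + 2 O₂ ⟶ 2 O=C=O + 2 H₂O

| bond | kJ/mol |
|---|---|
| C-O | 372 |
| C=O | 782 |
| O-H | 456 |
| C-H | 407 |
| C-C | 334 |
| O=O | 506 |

ΔH ≈ −775 kJ

Bonds broken (reactants):
  C-C: 1 × 334 = 334
  C-H: 3 × 407 = 1221
  C-O: 1 × 372 = 372
  C=O: 1 × 782 = 782
  O-H: 1 × 456 = 456
  O=O: 2 × 506 = 1012
  Σ(broken) = 4177 kJ
Bonds formed (products):
  C=O: 4 × 782 = 3128
  O-H: 4 × 456 = 1824
  Σ(formed) = 4952 kJ
ΔH = Σ(broken) − Σ(formed) = 4177 − 4952 = −775 kJ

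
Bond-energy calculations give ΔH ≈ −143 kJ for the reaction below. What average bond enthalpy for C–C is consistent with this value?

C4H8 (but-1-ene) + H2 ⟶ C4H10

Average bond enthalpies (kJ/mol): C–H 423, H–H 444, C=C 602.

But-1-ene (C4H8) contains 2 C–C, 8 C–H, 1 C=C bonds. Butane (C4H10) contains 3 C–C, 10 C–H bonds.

D(C–C) ≈ 343 kJ/mol

Let D be the C–C bond energy.
Σ(broken) = 2×D + 8×423 + 1×602 + 1×444 = 4430 + 2D
Σ(formed) = 3×D + 10×423 = 4230 + 3D
ΔH = Σ(broken) − Σ(formed) = (4430 + 2D) − (4230 + 3D) = +200 − D
Setting this equal to −143 kJ gives D = 343 kJ/mol.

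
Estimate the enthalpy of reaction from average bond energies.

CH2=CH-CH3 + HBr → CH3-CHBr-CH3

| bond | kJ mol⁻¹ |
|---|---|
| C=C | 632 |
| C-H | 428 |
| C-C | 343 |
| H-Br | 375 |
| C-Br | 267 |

Bonds broken (reactants):
  C-C: 1 × 343 = 343
  C-H: 6 × 428 = 2568
  C=C: 1 × 632 = 632
  H-Br: 1 × 375 = 375
  Σ(broken) = 3918 kJ
Bonds formed (products):
  C-Br: 1 × 267 = 267
  C-C: 2 × 343 = 686
  C-H: 7 × 428 = 2996
  Σ(formed) = 3949 kJ
ΔH = Σ(broken) − Σ(formed) = 3918 − 3949 = −31 kJ

ΔH ≈ −31 kJ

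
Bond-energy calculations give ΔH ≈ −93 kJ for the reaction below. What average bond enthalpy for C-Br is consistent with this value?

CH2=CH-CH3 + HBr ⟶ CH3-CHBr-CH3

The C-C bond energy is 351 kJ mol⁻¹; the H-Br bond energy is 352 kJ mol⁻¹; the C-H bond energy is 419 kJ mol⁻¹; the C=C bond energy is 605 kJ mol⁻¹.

Let D be the C-Br bond energy.
Σ(broken) = 1×351 + 6×419 + 1×605 + 1×352 = 3822
Σ(formed) = 1×D + 2×351 + 7×419 = 3635 + D
ΔH = Σ(broken) − Σ(formed) = (3822) − (3635 + D) = +187 − D
Setting this equal to −93 kJ gives D = 280 kJ/mol.

D(C-Br) ≈ 280 kJ/mol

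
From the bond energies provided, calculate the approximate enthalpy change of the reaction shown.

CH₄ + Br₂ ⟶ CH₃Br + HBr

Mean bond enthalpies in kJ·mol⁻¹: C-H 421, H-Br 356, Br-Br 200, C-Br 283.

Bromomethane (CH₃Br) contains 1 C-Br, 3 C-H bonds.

Bonds broken (reactants):
  Br-Br: 1 × 200 = 200
  C-H: 4 × 421 = 1684
  Σ(broken) = 1884 kJ
Bonds formed (products):
  C-Br: 1 × 283 = 283
  C-H: 3 × 421 = 1263
  H-Br: 1 × 356 = 356
  Σ(formed) = 1902 kJ
ΔH = Σ(broken) − Σ(formed) = 1884 − 1902 = −18 kJ

ΔH ≈ −18 kJ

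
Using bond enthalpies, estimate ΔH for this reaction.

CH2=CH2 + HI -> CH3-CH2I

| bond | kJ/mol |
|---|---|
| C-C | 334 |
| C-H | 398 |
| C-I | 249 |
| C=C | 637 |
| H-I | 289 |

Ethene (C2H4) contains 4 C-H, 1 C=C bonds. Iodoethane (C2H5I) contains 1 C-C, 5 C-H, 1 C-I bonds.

ΔH ≈ −55 kJ

Bonds broken (reactants):
  C-H: 4 × 398 = 1592
  C=C: 1 × 637 = 637
  H-I: 1 × 289 = 289
  Σ(broken) = 2518 kJ
Bonds formed (products):
  C-C: 1 × 334 = 334
  C-H: 5 × 398 = 1990
  C-I: 1 × 249 = 249
  Σ(formed) = 2573 kJ
ΔH = Σ(broken) − Σ(formed) = 2518 − 2573 = −55 kJ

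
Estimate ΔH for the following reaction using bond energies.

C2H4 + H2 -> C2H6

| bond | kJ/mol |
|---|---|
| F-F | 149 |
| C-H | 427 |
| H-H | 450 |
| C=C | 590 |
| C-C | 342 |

Bonds broken (reactants):
  C-H: 4 × 427 = 1708
  C=C: 1 × 590 = 590
  H-H: 1 × 450 = 450
  Σ(broken) = 2748 kJ
Bonds formed (products):
  C-C: 1 × 342 = 342
  C-H: 6 × 427 = 2562
  Σ(formed) = 2904 kJ
ΔH = Σ(broken) − Σ(formed) = 2748 − 2904 = −156 kJ

ΔH ≈ −156 kJ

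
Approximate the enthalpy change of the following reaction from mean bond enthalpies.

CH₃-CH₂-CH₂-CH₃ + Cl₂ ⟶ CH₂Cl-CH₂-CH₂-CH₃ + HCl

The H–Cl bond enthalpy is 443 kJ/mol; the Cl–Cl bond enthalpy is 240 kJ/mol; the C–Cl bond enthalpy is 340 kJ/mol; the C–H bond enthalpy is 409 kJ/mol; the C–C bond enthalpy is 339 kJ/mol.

ΔH ≈ −134 kJ

Bonds broken (reactants):
  C–C: 3 × 339 = 1017
  C–H: 10 × 409 = 4090
  Cl–Cl: 1 × 240 = 240
  Σ(broken) = 5347 kJ
Bonds formed (products):
  C–C: 3 × 339 = 1017
  C–Cl: 1 × 340 = 340
  C–H: 9 × 409 = 3681
  H–Cl: 1 × 443 = 443
  Σ(formed) = 5481 kJ
ΔH = Σ(broken) − Σ(formed) = 5347 − 5481 = −134 kJ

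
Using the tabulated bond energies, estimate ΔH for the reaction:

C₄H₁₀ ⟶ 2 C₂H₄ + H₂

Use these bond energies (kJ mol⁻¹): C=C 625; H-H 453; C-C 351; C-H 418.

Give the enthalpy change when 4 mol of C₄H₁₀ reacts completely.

Bonds broken (reactants):
  C-C: 3 × 351 = 1053
  C-H: 10 × 418 = 4180
  Σ(broken) = 5233 kJ
Bonds formed (products):
  C-H: 8 × 418 = 3344
  C=C: 2 × 625 = 1250
  H-H: 1 × 453 = 453
  Σ(formed) = 5047 kJ
ΔH = Σ(broken) − Σ(formed) = 5233 − 5047 = +186 kJ
For 4× the reaction as written: 4 × (+186) = +744 kJ

ΔH = +744 kJ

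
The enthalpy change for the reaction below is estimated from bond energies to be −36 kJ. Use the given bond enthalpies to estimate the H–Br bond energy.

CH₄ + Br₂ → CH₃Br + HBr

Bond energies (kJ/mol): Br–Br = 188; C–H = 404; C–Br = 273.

Let D be the H–Br bond energy.
Σ(broken) = 1×188 + 4×404 = 1804
Σ(formed) = 1×273 + 3×404 + 1×D = 1485 + D
ΔH = Σ(broken) − Σ(formed) = (1804) − (1485 + D) = +319 − D
Setting this equal to −36 kJ gives D = 355 kJ/mol.

D(H–Br) ≈ 355 kJ/mol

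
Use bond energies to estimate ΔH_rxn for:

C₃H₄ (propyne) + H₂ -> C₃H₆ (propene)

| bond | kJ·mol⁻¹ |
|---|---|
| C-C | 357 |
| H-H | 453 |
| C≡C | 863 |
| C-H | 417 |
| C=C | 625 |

Bonds broken (reactants):
  C≡C: 1 × 863 = 863
  C-C: 1 × 357 = 357
  C-H: 4 × 417 = 1668
  H-H: 1 × 453 = 453
  Σ(broken) = 3341 kJ
Bonds formed (products):
  C-C: 1 × 357 = 357
  C-H: 6 × 417 = 2502
  C=C: 1 × 625 = 625
  Σ(formed) = 3484 kJ
ΔH = Σ(broken) − Σ(formed) = 3341 − 3484 = −143 kJ

ΔH ≈ −143 kJ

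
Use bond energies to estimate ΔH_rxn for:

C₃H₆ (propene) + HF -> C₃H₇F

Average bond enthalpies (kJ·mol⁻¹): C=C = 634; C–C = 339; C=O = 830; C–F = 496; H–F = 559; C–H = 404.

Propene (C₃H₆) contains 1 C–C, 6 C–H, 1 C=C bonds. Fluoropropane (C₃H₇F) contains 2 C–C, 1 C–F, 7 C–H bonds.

ΔH ≈ −46 kJ

Bonds broken (reactants):
  C–C: 1 × 339 = 339
  C–H: 6 × 404 = 2424
  C=C: 1 × 634 = 634
  H–F: 1 × 559 = 559
  Σ(broken) = 3956 kJ
Bonds formed (products):
  C–C: 2 × 339 = 678
  C–F: 1 × 496 = 496
  C–H: 7 × 404 = 2828
  Σ(formed) = 4002 kJ
ΔH = Σ(broken) − Σ(formed) = 3956 − 4002 = −46 kJ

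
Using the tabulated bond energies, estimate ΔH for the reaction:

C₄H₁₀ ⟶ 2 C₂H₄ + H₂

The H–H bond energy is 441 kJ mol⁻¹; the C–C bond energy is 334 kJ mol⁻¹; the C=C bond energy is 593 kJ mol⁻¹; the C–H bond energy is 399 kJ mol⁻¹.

Bonds broken (reactants):
  C–C: 3 × 334 = 1002
  C–H: 10 × 399 = 3990
  Σ(broken) = 4992 kJ
Bonds formed (products):
  C–H: 8 × 399 = 3192
  C=C: 2 × 593 = 1186
  H–H: 1 × 441 = 441
  Σ(formed) = 4819 kJ
ΔH = Σ(broken) − Σ(formed) = 4992 − 4819 = +173 kJ

ΔH ≈ +173 kJ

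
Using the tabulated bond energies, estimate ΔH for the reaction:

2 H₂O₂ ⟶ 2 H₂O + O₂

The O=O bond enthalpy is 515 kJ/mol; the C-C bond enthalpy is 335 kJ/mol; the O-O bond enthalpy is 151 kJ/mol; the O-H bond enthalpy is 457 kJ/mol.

ΔH ≈ −213 kJ

Bonds broken (reactants):
  O-H: 4 × 457 = 1828
  O-O: 2 × 151 = 302
  Σ(broken) = 2130 kJ
Bonds formed (products):
  O-H: 4 × 457 = 1828
  O=O: 1 × 515 = 515
  Σ(formed) = 2343 kJ
ΔH = Σ(broken) − Σ(formed) = 2130 − 2343 = −213 kJ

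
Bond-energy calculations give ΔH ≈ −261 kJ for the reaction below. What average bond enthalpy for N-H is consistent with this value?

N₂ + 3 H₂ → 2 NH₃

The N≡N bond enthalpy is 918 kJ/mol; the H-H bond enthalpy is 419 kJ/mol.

D(N-H) ≈ 406 kJ/mol

Let D be the N-H bond energy.
Σ(broken) = 3×419 + 1×918 = 2175
Σ(formed) = 6×D = 6D
ΔH = Σ(broken) − Σ(formed) = (2175) − (6D) = +2175 − 6D
Setting this equal to −261 kJ gives 6D = 2436, so D = 406 kJ/mol.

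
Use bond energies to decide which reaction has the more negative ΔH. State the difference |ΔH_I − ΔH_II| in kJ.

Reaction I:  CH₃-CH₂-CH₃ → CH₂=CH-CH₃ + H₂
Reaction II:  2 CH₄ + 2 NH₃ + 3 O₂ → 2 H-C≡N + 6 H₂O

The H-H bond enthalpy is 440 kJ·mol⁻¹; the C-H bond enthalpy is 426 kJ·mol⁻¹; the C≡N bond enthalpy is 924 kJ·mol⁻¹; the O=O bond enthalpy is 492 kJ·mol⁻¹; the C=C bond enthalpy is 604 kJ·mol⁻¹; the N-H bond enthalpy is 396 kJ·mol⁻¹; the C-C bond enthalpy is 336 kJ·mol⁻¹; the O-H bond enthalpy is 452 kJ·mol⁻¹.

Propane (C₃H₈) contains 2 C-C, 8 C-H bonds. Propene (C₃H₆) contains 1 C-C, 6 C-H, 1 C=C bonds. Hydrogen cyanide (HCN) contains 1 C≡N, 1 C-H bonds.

Reaction II, by 1008 kJ

Reaction I:
  Bonds broken (reactants):
    C-C: 2 × 336 = 672
    C-H: 8 × 426 = 3408
    Σ(broken) = 4080 kJ
  Bonds formed (products):
    C-C: 1 × 336 = 336
    C-H: 6 × 426 = 2556
    C=C: 1 × 604 = 604
    H-H: 1 × 440 = 440
    Σ(formed) = 3936 kJ
  ΔH_I = 4080 − 3936 = +144 kJ
Reaction II:
  Bonds broken (reactants):
    C-H: 8 × 426 = 3408
    N-H: 6 × 396 = 2376
    O=O: 3 × 492 = 1476
    Σ(broken) = 7260 kJ
  Bonds formed (products):
    C≡N: 2 × 924 = 1848
    C-H: 2 × 426 = 852
    O-H: 12 × 452 = 5424
    Σ(formed) = 8124 kJ
  ΔH_II = 7260 − 8124 = −864 kJ
ΔH_I − ΔH_II = +1008 kJ, so reaction II has the more negative ΔH; |ΔH_I − ΔH_II| = 1008 kJ.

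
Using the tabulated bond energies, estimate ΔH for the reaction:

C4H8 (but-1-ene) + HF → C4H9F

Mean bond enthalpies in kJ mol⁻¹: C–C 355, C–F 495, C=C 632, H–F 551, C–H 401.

Bonds broken (reactants):
  C–C: 2 × 355 = 710
  C–H: 8 × 401 = 3208
  C=C: 1 × 632 = 632
  H–F: 1 × 551 = 551
  Σ(broken) = 5101 kJ
Bonds formed (products):
  C–C: 3 × 355 = 1065
  C–F: 1 × 495 = 495
  C–H: 9 × 401 = 3609
  Σ(formed) = 5169 kJ
ΔH = Σ(broken) − Σ(formed) = 5101 − 5169 = −68 kJ

ΔH ≈ −68 kJ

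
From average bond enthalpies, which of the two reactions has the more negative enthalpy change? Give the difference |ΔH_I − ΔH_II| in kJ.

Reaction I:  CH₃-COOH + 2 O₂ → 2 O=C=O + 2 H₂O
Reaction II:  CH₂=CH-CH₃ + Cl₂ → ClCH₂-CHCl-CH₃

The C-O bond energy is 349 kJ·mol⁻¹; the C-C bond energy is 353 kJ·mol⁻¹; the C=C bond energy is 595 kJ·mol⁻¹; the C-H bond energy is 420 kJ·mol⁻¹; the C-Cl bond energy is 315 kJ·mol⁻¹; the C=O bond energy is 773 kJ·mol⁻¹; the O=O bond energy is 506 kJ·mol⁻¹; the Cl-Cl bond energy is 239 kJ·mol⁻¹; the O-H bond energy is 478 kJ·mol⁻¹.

Reaction I, by 630 kJ

Reaction I:
  Bonds broken (reactants):
    C-C: 1 × 353 = 353
    C-H: 3 × 420 = 1260
    C-O: 1 × 349 = 349
    C=O: 1 × 773 = 773
    O-H: 1 × 478 = 478
    O=O: 2 × 506 = 1012
    Σ(broken) = 4225 kJ
  Bonds formed (products):
    C=O: 4 × 773 = 3092
    O-H: 4 × 478 = 1912
    Σ(formed) = 5004 kJ
  ΔH_I = 4225 − 5004 = −779 kJ
Reaction II:
  Bonds broken (reactants):
    C-C: 1 × 353 = 353
    C-H: 6 × 420 = 2520
    C=C: 1 × 595 = 595
    Cl-Cl: 1 × 239 = 239
    Σ(broken) = 3707 kJ
  Bonds formed (products):
    C-C: 2 × 353 = 706
    C-Cl: 2 × 315 = 630
    C-H: 6 × 420 = 2520
    Σ(formed) = 3856 kJ
  ΔH_II = 3707 − 3856 = −149 kJ
ΔH_I − ΔH_II = −630 kJ, so reaction I has the more negative ΔH; |ΔH_I − ΔH_II| = 630 kJ.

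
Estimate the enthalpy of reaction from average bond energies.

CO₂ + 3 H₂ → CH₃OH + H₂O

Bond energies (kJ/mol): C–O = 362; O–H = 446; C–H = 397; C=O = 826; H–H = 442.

Bonds broken (reactants):
  C=O: 2 × 826 = 1652
  H–H: 3 × 442 = 1326
  Σ(broken) = 2978 kJ
Bonds formed (products):
  C–H: 3 × 397 = 1191
  C–O: 1 × 362 = 362
  O–H: 3 × 446 = 1338
  Σ(formed) = 2891 kJ
ΔH = Σ(broken) − Σ(formed) = 2978 − 2891 = +87 kJ

ΔH ≈ +87 kJ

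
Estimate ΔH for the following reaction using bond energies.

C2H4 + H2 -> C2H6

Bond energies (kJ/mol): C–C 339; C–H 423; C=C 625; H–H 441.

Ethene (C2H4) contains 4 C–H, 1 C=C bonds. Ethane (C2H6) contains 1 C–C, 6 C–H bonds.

Bonds broken (reactants):
  C–H: 4 × 423 = 1692
  C=C: 1 × 625 = 625
  H–H: 1 × 441 = 441
  Σ(broken) = 2758 kJ
Bonds formed (products):
  C–C: 1 × 339 = 339
  C–H: 6 × 423 = 2538
  Σ(formed) = 2877 kJ
ΔH = Σ(broken) − Σ(formed) = 2758 − 2877 = −119 kJ

ΔH ≈ −119 kJ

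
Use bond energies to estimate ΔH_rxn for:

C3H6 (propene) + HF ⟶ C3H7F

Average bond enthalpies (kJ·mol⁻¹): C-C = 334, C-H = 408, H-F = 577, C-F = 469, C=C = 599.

Bonds broken (reactants):
  C-C: 1 × 334 = 334
  C-H: 6 × 408 = 2448
  C=C: 1 × 599 = 599
  H-F: 1 × 577 = 577
  Σ(broken) = 3958 kJ
Bonds formed (products):
  C-C: 2 × 334 = 668
  C-F: 1 × 469 = 469
  C-H: 7 × 408 = 2856
  Σ(formed) = 3993 kJ
ΔH = Σ(broken) − Σ(formed) = 3958 − 3993 = −35 kJ

ΔH ≈ −35 kJ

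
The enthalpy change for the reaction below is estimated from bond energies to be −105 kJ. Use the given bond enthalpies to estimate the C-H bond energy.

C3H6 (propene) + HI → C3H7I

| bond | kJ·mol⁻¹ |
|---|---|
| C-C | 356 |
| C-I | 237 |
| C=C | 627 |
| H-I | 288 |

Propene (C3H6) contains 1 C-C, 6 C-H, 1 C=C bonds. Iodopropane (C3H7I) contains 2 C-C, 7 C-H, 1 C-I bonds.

Let D be the C-H bond energy.
Σ(broken) = 1×356 + 6×D + 1×627 + 1×288 = 1271 + 6D
Σ(formed) = 2×356 + 7×D + 1×237 = 949 + 7D
ΔH = Σ(broken) − Σ(formed) = (1271 + 6D) − (949 + 7D) = +322 − D
Setting this equal to −105 kJ gives D = 427 kJ/mol.

D(C-H) ≈ 427 kJ/mol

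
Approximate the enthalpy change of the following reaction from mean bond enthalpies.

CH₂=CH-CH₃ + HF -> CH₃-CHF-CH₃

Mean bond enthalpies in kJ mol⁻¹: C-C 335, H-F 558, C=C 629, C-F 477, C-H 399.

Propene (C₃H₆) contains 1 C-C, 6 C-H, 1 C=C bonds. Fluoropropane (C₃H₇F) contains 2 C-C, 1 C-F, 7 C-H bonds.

Bonds broken (reactants):
  C-C: 1 × 335 = 335
  C-H: 6 × 399 = 2394
  C=C: 1 × 629 = 629
  H-F: 1 × 558 = 558
  Σ(broken) = 3916 kJ
Bonds formed (products):
  C-C: 2 × 335 = 670
  C-F: 1 × 477 = 477
  C-H: 7 × 399 = 2793
  Σ(formed) = 3940 kJ
ΔH = Σ(broken) − Σ(formed) = 3916 − 3940 = −24 kJ

ΔH ≈ −24 kJ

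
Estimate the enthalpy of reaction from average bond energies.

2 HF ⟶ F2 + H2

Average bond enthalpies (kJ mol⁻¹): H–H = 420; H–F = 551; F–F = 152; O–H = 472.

Bonds broken (reactants):
  H–F: 2 × 551 = 1102
  Σ(broken) = 1102 kJ
Bonds formed (products):
  F–F: 1 × 152 = 152
  H–H: 1 × 420 = 420
  Σ(formed) = 572 kJ
ΔH = Σ(broken) − Σ(formed) = 1102 − 572 = +530 kJ

ΔH ≈ +530 kJ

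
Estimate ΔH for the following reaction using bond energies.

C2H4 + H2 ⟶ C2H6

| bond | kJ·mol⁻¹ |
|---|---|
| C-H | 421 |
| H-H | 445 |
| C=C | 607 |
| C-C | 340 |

ΔH ≈ −130 kJ

Bonds broken (reactants):
  C-H: 4 × 421 = 1684
  C=C: 1 × 607 = 607
  H-H: 1 × 445 = 445
  Σ(broken) = 2736 kJ
Bonds formed (products):
  C-C: 1 × 340 = 340
  C-H: 6 × 421 = 2526
  Σ(formed) = 2866 kJ
ΔH = Σ(broken) − Σ(formed) = 2736 − 2866 = −130 kJ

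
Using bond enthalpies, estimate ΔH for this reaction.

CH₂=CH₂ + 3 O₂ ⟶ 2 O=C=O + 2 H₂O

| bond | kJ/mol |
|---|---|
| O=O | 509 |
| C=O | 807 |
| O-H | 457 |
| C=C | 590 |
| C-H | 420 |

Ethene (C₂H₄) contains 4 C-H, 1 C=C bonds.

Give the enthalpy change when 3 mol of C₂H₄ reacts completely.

Bonds broken (reactants):
  C-H: 4 × 420 = 1680
  C=C: 1 × 590 = 590
  O=O: 3 × 509 = 1527
  Σ(broken) = 3797 kJ
Bonds formed (products):
  C=O: 4 × 807 = 3228
  O-H: 4 × 457 = 1828
  Σ(formed) = 5056 kJ
ΔH = Σ(broken) − Σ(formed) = 3797 − 5056 = −1259 kJ
For 3× the reaction as written: 3 × (−1259) = −3777 kJ

ΔH = −3777 kJ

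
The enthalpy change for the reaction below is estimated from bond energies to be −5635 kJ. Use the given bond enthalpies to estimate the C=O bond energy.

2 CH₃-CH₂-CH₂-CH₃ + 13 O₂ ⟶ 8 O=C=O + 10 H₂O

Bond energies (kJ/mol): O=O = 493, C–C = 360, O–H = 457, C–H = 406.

D(C=O) ≈ 824 kJ/mol

Let D be the C=O bond energy.
Σ(broken) = 6×360 + 20×406 + 13×493 = 16689
Σ(formed) = 16×D + 20×457 = 9140 + 16D
ΔH = Σ(broken) − Σ(formed) = (16689) − (9140 + 16D) = +7549 − 16D
Setting this equal to −5635 kJ gives 16D = 13184, so D = 824 kJ/mol.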